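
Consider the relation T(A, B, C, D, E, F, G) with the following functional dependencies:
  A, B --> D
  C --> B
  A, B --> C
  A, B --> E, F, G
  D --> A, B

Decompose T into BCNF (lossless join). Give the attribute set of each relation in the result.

{A, C, D, E, F, G}; {B, C}

Candidate keys of the original relation: {A, B}, {A, C}, {D}.
In {A, B, C, D, E, F, G}, {C} is not a superkey ({C}⁺ restricted to this set is {B, C}), so split on C --> B into {B, C} and {A, C, D, E, F, G}.
{B, C}: every determinant is a superkey — BCNF.
{A, C, D, E, F, G}: every determinant is a superkey — BCNF.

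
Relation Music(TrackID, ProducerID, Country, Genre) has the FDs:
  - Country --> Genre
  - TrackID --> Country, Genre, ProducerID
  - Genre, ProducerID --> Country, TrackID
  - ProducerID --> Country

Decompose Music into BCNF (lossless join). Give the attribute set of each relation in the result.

{Country, Genre}; {Country, ProducerID, TrackID}

Candidate keys of the original relation: {ProducerID}, {TrackID}.
{Country, Genre, ProducerID, TrackID}: {Country} determines {Country, Genre} here but is not a superkey — split on Country --> Genre, giving {Country, Genre} and {Country, ProducerID, TrackID}.
{Country, Genre} is in BCNF.
{Country, ProducerID, TrackID} is in BCNF.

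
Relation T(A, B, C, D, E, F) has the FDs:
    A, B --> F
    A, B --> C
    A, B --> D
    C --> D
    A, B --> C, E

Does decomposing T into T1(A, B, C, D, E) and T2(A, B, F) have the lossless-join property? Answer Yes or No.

Yes

T1 ∩ T2 = {A, B}; its closure under F is {A, B, C, D, E, F}.
Since T1 ⊆ {A, B, C, D, E, F}, the intersection is a superkey of T1; the decomposition is lossless.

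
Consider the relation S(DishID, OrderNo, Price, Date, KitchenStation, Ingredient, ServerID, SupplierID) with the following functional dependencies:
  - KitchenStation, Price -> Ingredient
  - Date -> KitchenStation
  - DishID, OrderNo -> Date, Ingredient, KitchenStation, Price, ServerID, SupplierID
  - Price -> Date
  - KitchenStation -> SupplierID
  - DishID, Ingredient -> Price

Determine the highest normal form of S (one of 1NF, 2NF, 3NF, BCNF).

Candidate key: {DishID, OrderNo}. Prime attributes: {DishID, OrderNo}.
For KitchenStation, Price -> Ingredient we have {KitchenStation, Price}⁺ = {Date, Ingredient, KitchenStation, Price, SupplierID}; {KitchenStation, Price} is not a superkey, so BCNF fails.
Because {Ingredient} is non-prime and the left side of KitchenStation, Price -> Ingredient is not a superkey, the relation is not in 3NF.
No non-prime attribute depends on a proper subset of any candidate key, so 2NF holds.

2NF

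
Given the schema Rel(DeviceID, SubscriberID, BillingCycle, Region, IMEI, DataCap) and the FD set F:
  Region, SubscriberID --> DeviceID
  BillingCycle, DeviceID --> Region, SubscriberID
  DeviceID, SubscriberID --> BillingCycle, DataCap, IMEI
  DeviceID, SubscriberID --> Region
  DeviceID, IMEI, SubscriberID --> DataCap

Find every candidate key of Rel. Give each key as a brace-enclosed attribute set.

{BillingCycle, DeviceID}, {DeviceID, SubscriberID}, {Region, SubscriberID}

{BillingCycle, DeviceID}⁺ = {BillingCycle, DataCap, DeviceID, IMEI, Region, SubscriberID} — all of the relation — so {BillingCycle, DeviceID} is a candidate key.
{DeviceID, SubscriberID}⁺ = {BillingCycle, DataCap, DeviceID, IMEI, Region, SubscriberID} — all of the relation — so {DeviceID, SubscriberID} is a candidate key.
{Region, SubscriberID}⁺ = {BillingCycle, DataCap, DeviceID, IMEI, Region, SubscriberID} — all of the relation — so {Region, SubscriberID} is a candidate key.
Any other superkey properly contains one of these, so there are no further candidate keys.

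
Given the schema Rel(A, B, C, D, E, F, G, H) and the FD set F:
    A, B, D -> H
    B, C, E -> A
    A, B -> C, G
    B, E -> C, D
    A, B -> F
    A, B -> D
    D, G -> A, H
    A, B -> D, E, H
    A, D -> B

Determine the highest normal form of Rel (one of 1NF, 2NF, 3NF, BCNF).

Candidate keys: {A, B}, {A, D}, {B, E}, {D, G}. Prime attributes: {A, B, D, E, G}.
Each dependency's left side is a superkey — BCNF holds.

BCNF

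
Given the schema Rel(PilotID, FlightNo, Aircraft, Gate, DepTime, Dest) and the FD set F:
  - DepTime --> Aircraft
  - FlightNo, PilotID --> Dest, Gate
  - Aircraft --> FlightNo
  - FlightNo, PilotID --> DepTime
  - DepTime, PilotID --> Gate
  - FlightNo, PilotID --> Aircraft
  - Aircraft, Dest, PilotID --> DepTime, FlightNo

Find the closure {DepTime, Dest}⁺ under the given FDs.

{Aircraft, DepTime, Dest, FlightNo}

Start with {DepTime, Dest}.
DepTime --> Aircraft applies; add {Aircraft} → now {Aircraft, DepTime, Dest}.
Aircraft --> FlightNo applies; add {FlightNo} → now {Aircraft, DepTime, Dest, FlightNo}.
No further FD applies.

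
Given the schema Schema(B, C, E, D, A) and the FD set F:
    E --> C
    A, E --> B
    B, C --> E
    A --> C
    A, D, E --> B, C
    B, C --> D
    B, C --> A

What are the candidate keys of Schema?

{A, B}, {A, E}, {B, C}, {B, E}

{A, B} is a candidate key since {A, B}⁺ = {A, B, C, D, E} covers every attribute.
{A, E} is a candidate key since {A, E}⁺ = {A, B, C, D, E} covers every attribute.
{B, C} is a candidate key since {B, C}⁺ = {A, B, C, D, E} covers every attribute.
{B, E} is a candidate key since {B, E}⁺ = {A, B, C, D, E} covers every attribute.
No proper subset of any of these is a key, and no other minimal superkey exists.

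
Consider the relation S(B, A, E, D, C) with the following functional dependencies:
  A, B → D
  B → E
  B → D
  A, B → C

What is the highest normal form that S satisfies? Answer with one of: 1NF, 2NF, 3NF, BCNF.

Candidate key: {A, B}. Prime attributes: {A, B}.
B → E: {B}⁺ = {B, D, E}, which is not all of the attributes, so the left side is not a superkey — BCNF is violated.
Because {E} is non-prime and the left side of B → E is not a superkey, the relation is not in 3NF.
The proper key subset {B} of {A, B} determines non-prime {D, E}, so the relation is not even in 2NF.

1NF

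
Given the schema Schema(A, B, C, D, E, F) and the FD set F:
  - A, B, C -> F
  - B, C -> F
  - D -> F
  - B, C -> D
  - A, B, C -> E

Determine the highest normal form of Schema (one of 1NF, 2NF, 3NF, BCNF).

Candidate key: {A, B, C}. Prime attributes: {A, B, C}.
For B, C -> F we have {B, C}⁺ = {B, C, D, F}; {B, C} is not a superkey, so BCNF fails.
Because {F} is non-prime and the left side of B, C -> F is not a superkey, the relation is not in 3NF.
Since {B, C} ⊂ {A, B, C} and {B, C}⁺ ⊇ {D, F} with {D, F} non-prime, there is a partial dependency; 2NF fails.

1NF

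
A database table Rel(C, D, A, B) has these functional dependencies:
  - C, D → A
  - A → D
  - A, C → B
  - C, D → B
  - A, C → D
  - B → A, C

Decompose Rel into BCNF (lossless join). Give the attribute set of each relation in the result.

{A, B, C}; {A, D}

Candidate keys of the original relation: {A, C}, {B}, {C, D}.
{A, B, C, D}: {A} determines {A, D} here but is not a superkey — split on A → D, giving {A, D} and {A, B, C}.
{A, D} has no BCNF violation.
{A, B, C} has no BCNF violation.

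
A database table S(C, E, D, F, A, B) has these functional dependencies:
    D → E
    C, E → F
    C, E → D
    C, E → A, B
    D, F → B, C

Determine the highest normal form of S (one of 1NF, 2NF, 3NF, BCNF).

3NF

Candidate keys: {C, D}, {C, E}, {D, F}. Prime attributes: {C, D, E, F}.
For D → E we have {D}⁺ = {D, E}; {D} is not a superkey, so BCNF fails.
But every attribute on its right side ({E}) is prime, and the same holds for every other non-superkey FD, so 3NF still holds.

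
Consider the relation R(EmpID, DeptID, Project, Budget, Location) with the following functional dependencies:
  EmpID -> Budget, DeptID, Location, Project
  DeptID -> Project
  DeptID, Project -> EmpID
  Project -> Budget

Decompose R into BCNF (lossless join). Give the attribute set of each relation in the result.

Candidate keys of the original relation: {DeptID}, {EmpID}.
{Budget, DeptID, EmpID, Location, Project}: {Project} determines {Budget, Project} here but is not a superkey — split on Project -> Budget, giving {Budget, Project} and {DeptID, EmpID, Location, Project}.
{Budget, Project} is in BCNF.
{DeptID, EmpID, Location, Project} is in BCNF.

{Budget, Project}; {DeptID, EmpID, Location, Project}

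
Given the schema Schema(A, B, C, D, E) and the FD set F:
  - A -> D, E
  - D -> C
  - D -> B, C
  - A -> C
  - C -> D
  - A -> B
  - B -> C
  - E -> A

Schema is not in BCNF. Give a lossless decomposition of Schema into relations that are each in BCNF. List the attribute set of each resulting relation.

Candidate keys of the original relation: {A}, {E}.
Within {A, B, C, D, E}: {D}⁺ ∩ {A, B, C, D, E} = {B, C, D}, not the whole set, so D -> B, C violates BCNF; decompose into {B, C, D} and {A, D, E}.
{B, C, D}: every determinant is a superkey — BCNF.
{A, D, E}: every determinant is a superkey — BCNF.

{A, D, E}; {B, C, D}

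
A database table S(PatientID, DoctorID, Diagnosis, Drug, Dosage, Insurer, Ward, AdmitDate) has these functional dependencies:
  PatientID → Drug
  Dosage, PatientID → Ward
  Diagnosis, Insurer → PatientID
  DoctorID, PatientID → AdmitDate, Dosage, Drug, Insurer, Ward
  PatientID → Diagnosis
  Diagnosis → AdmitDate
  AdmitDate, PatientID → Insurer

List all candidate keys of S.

{Diagnosis, DoctorID, Insurer}, {DoctorID, PatientID}

No FD produces {DoctorID}, so it must be in every candidate key.
{DoctorID, PatientID}⁺ = {AdmitDate, Diagnosis, DoctorID, Dosage, Drug, Insurer, PatientID, Ward} — all of the relation — so {DoctorID, PatientID} is a candidate key.
{Diagnosis, DoctorID, Insurer}⁺ = {AdmitDate, Diagnosis, DoctorID, Dosage, Drug, Insurer, PatientID, Ward} — all of the relation — so {Diagnosis, DoctorID, Insurer} is a candidate key.
These are minimal and exhaustive — every other superkey contains one of them.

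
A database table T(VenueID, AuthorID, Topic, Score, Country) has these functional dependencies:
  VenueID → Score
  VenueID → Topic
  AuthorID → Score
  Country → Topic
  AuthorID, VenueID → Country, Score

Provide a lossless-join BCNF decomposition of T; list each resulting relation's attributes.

Candidate key of the original relation: {AuthorID, VenueID}.
In {AuthorID, Country, Score, Topic, VenueID}, {VenueID} is not a superkey ({VenueID}⁺ restricted to this set is {Score, Topic, VenueID}), so split on VenueID → Score, Topic into {Score, Topic, VenueID} and {AuthorID, Country, VenueID}.
{Score, Topic, VenueID} has no BCNF violation.
{AuthorID, Country, VenueID} has no BCNF violation.

{AuthorID, Country, VenueID}; {Score, Topic, VenueID}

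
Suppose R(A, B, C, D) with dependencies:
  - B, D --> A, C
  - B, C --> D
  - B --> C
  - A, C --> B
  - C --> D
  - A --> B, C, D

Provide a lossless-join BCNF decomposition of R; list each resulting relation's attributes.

Candidate keys of the original relation: {A}, {B}.
{A, B, C, D}: {C} determines {C, D} here but is not a superkey — split on C --> D, giving {C, D} and {A, B, C}.
{C, D} is in BCNF.
{A, B, C} is in BCNF.

{A, B, C}; {C, D}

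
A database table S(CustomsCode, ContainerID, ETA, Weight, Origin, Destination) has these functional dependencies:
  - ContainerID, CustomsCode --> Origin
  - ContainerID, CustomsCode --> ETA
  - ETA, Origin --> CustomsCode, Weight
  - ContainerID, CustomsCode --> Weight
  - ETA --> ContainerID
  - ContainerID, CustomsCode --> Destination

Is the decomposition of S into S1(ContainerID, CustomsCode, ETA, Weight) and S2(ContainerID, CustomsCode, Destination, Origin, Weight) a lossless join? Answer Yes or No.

Common attributes: {ContainerID, CustomsCode, Weight}; their closure is {ContainerID, CustomsCode, Destination, ETA, Origin, Weight}.
This includes all of S1, so the common attributes are a superkey of S1 — the join is lossless.

Yes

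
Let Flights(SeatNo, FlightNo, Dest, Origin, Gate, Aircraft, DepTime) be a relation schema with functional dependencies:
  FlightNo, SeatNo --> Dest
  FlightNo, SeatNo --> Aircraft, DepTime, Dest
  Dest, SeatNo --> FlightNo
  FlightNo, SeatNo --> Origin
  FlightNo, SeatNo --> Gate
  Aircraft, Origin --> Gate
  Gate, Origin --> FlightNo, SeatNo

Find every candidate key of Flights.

{Aircraft, Origin}⁺ = {Aircraft, DepTime, Dest, FlightNo, Gate, Origin, SeatNo}, which is every attribute, so {Aircraft, Origin} is a candidate key.
{Dest, SeatNo}⁺ = {Aircraft, DepTime, Dest, FlightNo, Gate, Origin, SeatNo}, which is every attribute, so {Dest, SeatNo} is a candidate key.
{FlightNo, SeatNo}⁺ = {Aircraft, DepTime, Dest, FlightNo, Gate, Origin, SeatNo}, which is every attribute, so {FlightNo, SeatNo} is a candidate key.
{Gate, Origin}⁺ = {Aircraft, DepTime, Dest, FlightNo, Gate, Origin, SeatNo}, which is every attribute, so {Gate, Origin} is a candidate key.
No proper subset of any of these is a key, and no other minimal superkey exists.

{Aircraft, Origin}, {Dest, SeatNo}, {FlightNo, SeatNo}, {Gate, Origin}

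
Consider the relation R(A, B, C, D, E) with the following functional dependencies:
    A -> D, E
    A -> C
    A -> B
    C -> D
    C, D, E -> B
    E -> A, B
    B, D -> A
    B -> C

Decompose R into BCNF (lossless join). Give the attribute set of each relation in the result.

{A, B, C, E}; {C, D}

Candidate keys of the original relation: {A}, {B}, {E}.
Within {A, B, C, D, E}: {C}⁺ ∩ {A, B, C, D, E} = {C, D}, not the whole set, so C -> D violates BCNF; decompose into {C, D} and {A, B, C, E}.
{C, D}: every determinant is a superkey — BCNF.
{A, B, C, E}: every determinant is a superkey — BCNF.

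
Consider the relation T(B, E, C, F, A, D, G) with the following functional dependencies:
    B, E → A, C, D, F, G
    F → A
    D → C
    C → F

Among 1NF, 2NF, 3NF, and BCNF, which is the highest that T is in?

2NF

Candidate key: {B, E}. Prime attributes: {B, E}.
F → A: {F}⁺ = {A, F}, which is not all of the attributes, so the left side is not a superkey — BCNF is violated.
F → A determines the non-prime attribute {A} from a non-superkey — 3NF is violated.
Checking every proper subset of each key, none determines a non-prime attribute — 2NF is satisfied.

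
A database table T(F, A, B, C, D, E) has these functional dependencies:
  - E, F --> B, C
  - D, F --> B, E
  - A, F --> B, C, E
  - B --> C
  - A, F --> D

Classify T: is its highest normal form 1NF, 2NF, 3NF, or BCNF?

2NF

Candidate key: {A, F}. Prime attributes: {A, F}.
E, F --> B, C breaks BCNF: {E, F}⁺ = {B, C, E, F}, so {E, F} is not a superkey.
E, F --> B, C determines the non-prime attributes {B, C} from a non-superkey — 3NF is violated.
No non-prime attribute depends on a proper subset of any candidate key, so 2NF holds.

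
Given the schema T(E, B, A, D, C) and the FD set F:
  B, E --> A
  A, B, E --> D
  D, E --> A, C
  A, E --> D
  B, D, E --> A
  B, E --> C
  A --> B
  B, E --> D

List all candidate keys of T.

{A, E}, {B, E}, {D, E}

Attributes never on any right-hand side: {E} — every candidate key must contain it.
{A, E} is a candidate key since {A, E}⁺ = {A, B, C, D, E} covers every attribute.
{B, E} is a candidate key since {B, E}⁺ = {A, B, C, D, E} covers every attribute.
{D, E} is a candidate key since {D, E}⁺ = {A, B, C, D, E} covers every attribute.
Any other superkey properly contains one of these, so there are no further candidate keys.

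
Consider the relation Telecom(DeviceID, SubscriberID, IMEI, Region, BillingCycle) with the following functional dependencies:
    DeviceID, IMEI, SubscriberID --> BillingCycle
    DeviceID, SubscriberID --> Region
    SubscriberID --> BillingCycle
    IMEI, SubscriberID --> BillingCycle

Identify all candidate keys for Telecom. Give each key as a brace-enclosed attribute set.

Attributes never on any right-hand side: {DeviceID, IMEI, SubscriberID} — every candidate key must contain all of them.
{DeviceID, IMEI, SubscriberID}⁺ = {BillingCycle, DeviceID, IMEI, Region, SubscriberID}, which is every attribute, so {DeviceID, IMEI, SubscriberID} is a candidate key.
Every other attribute set either contains this one or has a smaller closure.

{DeviceID, IMEI, SubscriberID}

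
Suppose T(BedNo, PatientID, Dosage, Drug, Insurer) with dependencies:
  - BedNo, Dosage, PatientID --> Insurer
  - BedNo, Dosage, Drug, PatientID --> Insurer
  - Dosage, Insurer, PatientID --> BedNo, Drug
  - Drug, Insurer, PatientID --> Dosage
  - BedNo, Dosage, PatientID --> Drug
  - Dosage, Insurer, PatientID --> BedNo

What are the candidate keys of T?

{BedNo, Dosage, PatientID}, {Dosage, Insurer, PatientID}, {Drug, Insurer, PatientID}

No FD produces {PatientID}, so it must be in every candidate key.
{BedNo, Dosage, PatientID}⁺ = {BedNo, Dosage, Drug, Insurer, PatientID} — all of the relation — so {BedNo, Dosage, PatientID} is a candidate key.
{Dosage, Insurer, PatientID}⁺ = {BedNo, Dosage, Drug, Insurer, PatientID} — all of the relation — so {Dosage, Insurer, PatientID} is a candidate key.
{Drug, Insurer, PatientID}⁺ = {BedNo, Dosage, Drug, Insurer, PatientID} — all of the relation — so {Drug, Insurer, PatientID} is a candidate key.
No proper subset of any of these is a key, and no other minimal superkey exists.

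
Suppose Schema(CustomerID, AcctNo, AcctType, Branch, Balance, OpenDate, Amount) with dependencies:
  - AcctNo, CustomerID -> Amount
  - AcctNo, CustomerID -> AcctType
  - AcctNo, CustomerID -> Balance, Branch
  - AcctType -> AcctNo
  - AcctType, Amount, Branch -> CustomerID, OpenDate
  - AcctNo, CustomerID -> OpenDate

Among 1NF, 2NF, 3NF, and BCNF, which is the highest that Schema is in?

3NF

Candidate keys: {AcctNo, CustomerID}, {AcctType, Amount, Branch}, {AcctType, CustomerID}. Prime attributes: {AcctNo, AcctType, Amount, Branch, CustomerID}.
For AcctType -> AcctNo we have {AcctType}⁺ = {AcctNo, AcctType}; {AcctType} is not a superkey, so BCNF fails.
But every attribute on its right side ({AcctNo}) is prime, and the same holds for every other non-superkey FD, so 3NF still holds.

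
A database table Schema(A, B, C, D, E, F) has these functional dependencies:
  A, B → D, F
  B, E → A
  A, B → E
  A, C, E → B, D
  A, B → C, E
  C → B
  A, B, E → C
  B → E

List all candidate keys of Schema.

{B}, {C}

{B} is a candidate key since {B}⁺ = {A, B, C, D, E, F} covers every attribute.
{C} is a candidate key since {C}⁺ = {A, B, C, D, E, F} covers every attribute.
These are minimal and exhaustive — every other superkey contains one of them.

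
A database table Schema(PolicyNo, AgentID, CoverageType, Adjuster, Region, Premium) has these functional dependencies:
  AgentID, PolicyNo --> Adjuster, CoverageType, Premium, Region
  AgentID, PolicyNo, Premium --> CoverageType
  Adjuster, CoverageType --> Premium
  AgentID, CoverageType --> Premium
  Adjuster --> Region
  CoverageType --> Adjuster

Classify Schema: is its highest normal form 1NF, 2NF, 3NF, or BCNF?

Candidate key: {AgentID, PolicyNo}. Prime attributes: {AgentID, PolicyNo}.
Adjuster, CoverageType --> Premium: {Adjuster, CoverageType}⁺ = {Adjuster, CoverageType, Premium, Region}, which is not all of the attributes, so the left side is not a superkey — BCNF is violated.
Because {Premium} is non-prime and the left side of Adjuster, CoverageType --> Premium is not a superkey, the relation is not in 3NF.
No proper subset of a key has a non-prime attribute in its closure, so there is no partial dependency; 2NF holds.

2NF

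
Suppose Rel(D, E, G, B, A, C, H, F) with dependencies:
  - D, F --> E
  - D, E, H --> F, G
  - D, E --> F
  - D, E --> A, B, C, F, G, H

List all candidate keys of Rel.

{D, E}, {D, F}

Attributes never on any right-hand side: {D} — every candidate key must contain it.
Closure of {D, E} is {A, B, C, D, E, F, G, H}, the whole schema; {D, E} is a candidate key.
Closure of {D, F} is {A, B, C, D, E, F, G, H}, the whole schema; {D, F} is a candidate key.
No proper subset of any of these is a key, and no other minimal superkey exists.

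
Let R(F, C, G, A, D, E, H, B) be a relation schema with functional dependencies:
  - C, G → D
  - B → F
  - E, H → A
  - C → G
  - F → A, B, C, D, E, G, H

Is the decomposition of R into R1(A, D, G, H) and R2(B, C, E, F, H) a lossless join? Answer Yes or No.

The shared attributes are {H} and {H}⁺ = {H}.
R1 ⊄ {H} and R2 ⊄ {H}, so the split is lossy.

No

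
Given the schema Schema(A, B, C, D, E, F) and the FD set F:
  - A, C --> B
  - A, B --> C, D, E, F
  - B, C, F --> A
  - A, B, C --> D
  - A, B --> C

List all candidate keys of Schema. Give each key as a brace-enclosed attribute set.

Closure of {A, B} is {A, B, C, D, E, F}, the whole schema; {A, B} is a candidate key.
Closure of {A, C} is {A, B, C, D, E, F}, the whole schema; {A, C} is a candidate key.
Closure of {B, C, F} is {A, B, C, D, E, F}, the whole schema; {B, C, F} is a candidate key.
These are minimal and exhaustive — every other superkey contains one of them.

{A, B}, {A, C}, {B, C, F}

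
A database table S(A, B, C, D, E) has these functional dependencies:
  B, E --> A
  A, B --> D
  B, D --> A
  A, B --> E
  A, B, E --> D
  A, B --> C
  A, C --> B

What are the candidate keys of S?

{A, B}, {A, C}, {B, D}, {B, E}

{A, B}⁺ = {A, B, C, D, E}, which is every attribute, so {A, B} is a candidate key.
{A, C}⁺ = {A, B, C, D, E}, which is every attribute, so {A, C} is a candidate key.
{B, D}⁺ = {A, B, C, D, E}, which is every attribute, so {B, D} is a candidate key.
{B, E}⁺ = {A, B, C, D, E}, which is every attribute, so {B, E} is a candidate key.
No proper subset of any of these is a key, and no other minimal superkey exists.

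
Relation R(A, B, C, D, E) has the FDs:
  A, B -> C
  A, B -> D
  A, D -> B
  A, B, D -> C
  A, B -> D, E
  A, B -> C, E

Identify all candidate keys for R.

{A, B}, {A, D}

Attributes never on any right-hand side: {A} — every candidate key must contain it.
{A, B} is a candidate key since {A, B}⁺ = {A, B, C, D, E} covers every attribute.
{A, D} is a candidate key since {A, D}⁺ = {A, B, C, D, E} covers every attribute.
Any other superkey properly contains one of these, so there are no further candidate keys.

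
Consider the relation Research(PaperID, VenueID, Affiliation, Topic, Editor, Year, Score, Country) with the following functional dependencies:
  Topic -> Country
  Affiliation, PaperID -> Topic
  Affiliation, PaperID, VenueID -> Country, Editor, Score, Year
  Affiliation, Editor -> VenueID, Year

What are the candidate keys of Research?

{Affiliation, Editor, PaperID}, {Affiliation, PaperID, VenueID}

Attributes never on any right-hand side: {Affiliation, PaperID} — every candidate key must contain all of them.
{Affiliation, Editor, PaperID} is a candidate key since {Affiliation, Editor, PaperID}⁺ = {Affiliation, Country, Editor, PaperID, Score, Topic, VenueID, Year} covers every attribute.
{Affiliation, PaperID, VenueID} is a candidate key since {Affiliation, PaperID, VenueID}⁺ = {Affiliation, Country, Editor, PaperID, Score, Topic, VenueID, Year} covers every attribute.
Any other superkey properly contains one of these, so there are no further candidate keys.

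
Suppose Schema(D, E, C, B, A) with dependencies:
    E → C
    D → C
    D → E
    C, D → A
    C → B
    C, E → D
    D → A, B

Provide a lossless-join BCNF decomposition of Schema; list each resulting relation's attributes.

{A, C, D, E}; {B, C}

Candidate keys of the original relation: {D}, {E}.
Within {A, B, C, D, E}: {C}⁺ ∩ {A, B, C, D, E} = {B, C}, not the whole set, so C → B violates BCNF; decompose into {B, C} and {A, C, D, E}.
{B, C} is in BCNF.
{A, C, D, E} is in BCNF.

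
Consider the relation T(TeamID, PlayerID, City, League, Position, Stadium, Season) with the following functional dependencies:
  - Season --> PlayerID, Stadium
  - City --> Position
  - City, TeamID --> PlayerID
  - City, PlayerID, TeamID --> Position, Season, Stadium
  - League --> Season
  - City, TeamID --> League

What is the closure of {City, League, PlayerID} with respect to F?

Start with {City, League, PlayerID}.
City --> Position applies; add {Position} → now {City, League, PlayerID, Position}.
League --> Season applies; add {Season} → now {City, League, PlayerID, Position, Season}.
Season --> PlayerID, Stadium applies; add {Stadium} → now {City, League, PlayerID, Position, Season, Stadium}.
No further FD applies.

{City, League, PlayerID, Position, Season, Stadium}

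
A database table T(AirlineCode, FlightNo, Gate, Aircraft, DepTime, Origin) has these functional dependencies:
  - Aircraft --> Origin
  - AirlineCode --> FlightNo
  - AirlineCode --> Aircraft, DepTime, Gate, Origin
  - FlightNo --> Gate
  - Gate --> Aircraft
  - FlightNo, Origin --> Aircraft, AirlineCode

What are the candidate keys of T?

{AirlineCode}, {FlightNo}

{AirlineCode}⁺ = {Aircraft, AirlineCode, DepTime, FlightNo, Gate, Origin}, which is every attribute, so {AirlineCode} is a candidate key.
{FlightNo}⁺ = {Aircraft, AirlineCode, DepTime, FlightNo, Gate, Origin}, which is every attribute, so {FlightNo} is a candidate key.
These are minimal and exhaustive — every other superkey contains one of them.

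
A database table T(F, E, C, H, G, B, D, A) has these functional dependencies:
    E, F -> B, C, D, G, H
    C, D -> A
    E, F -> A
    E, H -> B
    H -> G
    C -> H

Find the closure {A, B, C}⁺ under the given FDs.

Start with {A, B, C}.
C -> H applies; add {H} → now {A, B, C, H}.
H -> G applies; add {G} → now {A, B, C, G, H}.
No further FD applies.

{A, B, C, G, H}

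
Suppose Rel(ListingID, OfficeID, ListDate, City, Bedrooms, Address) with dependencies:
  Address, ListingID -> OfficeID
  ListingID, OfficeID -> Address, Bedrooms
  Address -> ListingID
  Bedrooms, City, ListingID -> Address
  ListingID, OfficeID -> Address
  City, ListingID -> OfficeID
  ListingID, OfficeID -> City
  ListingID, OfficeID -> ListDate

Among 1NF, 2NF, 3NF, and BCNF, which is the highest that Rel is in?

BCNF

Candidate keys: {Address}, {City, ListingID}, {ListingID, OfficeID}. Prime attributes: {Address, City, ListingID, OfficeID}.
Every FD has a superkey on the left, so the relation is in BCNF.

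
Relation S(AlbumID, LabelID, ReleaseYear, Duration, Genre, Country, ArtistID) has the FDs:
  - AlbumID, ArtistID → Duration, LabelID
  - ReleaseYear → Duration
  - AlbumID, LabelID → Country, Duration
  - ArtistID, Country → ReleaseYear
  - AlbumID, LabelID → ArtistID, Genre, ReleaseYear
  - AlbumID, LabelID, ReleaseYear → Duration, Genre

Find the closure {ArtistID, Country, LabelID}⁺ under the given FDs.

Start with {ArtistID, Country, LabelID}.
ArtistID, Country → ReleaseYear applies; add {ReleaseYear} → now {ArtistID, Country, LabelID, ReleaseYear}.
ReleaseYear → Duration applies; add {Duration} → now {ArtistID, Country, Duration, LabelID, ReleaseYear}.
No further FD applies.

{ArtistID, Country, Duration, LabelID, ReleaseYear}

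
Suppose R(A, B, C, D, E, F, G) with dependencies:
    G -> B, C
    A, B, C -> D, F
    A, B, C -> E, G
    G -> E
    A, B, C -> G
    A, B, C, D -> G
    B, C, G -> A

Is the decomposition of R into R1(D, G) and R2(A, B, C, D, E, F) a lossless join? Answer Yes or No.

No

Common attributes: {D}; their closure is {D}.
The closure covers neither R1 nor R2 entirely; the join is not lossless.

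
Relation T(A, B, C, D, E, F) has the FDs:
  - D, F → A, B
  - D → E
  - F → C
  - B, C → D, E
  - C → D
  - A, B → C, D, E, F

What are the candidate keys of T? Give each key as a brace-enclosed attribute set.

{A, B}, {F}

Closure of {F} is {A, B, C, D, E, F}, the whole schema; {F} is a candidate key.
Closure of {A, B} is {A, B, C, D, E, F}, the whole schema; {A, B} is a candidate key.
These are minimal and exhaustive — every other superkey contains one of them.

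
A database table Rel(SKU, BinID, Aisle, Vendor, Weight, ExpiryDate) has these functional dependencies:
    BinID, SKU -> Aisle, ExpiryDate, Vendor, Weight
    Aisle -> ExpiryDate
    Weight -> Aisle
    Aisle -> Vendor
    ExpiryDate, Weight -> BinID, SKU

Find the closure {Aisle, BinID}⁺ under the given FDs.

Start with {Aisle, BinID}.
Aisle -> ExpiryDate applies; add {ExpiryDate} → now {Aisle, BinID, ExpiryDate}.
Aisle -> Vendor applies; add {Vendor} → now {Aisle, BinID, ExpiryDate, Vendor}.
No further FD applies.

{Aisle, BinID, ExpiryDate, Vendor}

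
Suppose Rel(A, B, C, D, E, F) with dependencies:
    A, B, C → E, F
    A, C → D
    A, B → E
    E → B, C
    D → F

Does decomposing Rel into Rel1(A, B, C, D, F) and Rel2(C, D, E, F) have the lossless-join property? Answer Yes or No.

No

Common attributes: {C, D, F}; their closure is {C, D, F}.
Rel1 ⊄ {C, D, F} and Rel2 ⊄ {C, D, F}, so the split is lossy.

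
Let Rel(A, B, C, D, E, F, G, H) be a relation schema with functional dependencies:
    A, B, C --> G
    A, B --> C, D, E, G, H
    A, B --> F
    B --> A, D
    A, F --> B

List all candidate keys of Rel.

{A, F}, {B}

{B}⁺ = {A, B, C, D, E, F, G, H}, which is every attribute, so {B} is a candidate key.
{A, F}⁺ = {A, B, C, D, E, F, G, H}, which is every attribute, so {A, F} is a candidate key.
No proper subset of any of these is a key, and no other minimal superkey exists.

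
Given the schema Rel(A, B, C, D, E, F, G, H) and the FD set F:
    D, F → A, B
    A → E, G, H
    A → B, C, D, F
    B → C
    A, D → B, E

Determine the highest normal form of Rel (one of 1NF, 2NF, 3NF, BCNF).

Candidate keys: {A}, {D, F}. Prime attributes: {A, D, F}.
For B → C we have {B}⁺ = {B, C}; {B} is not a superkey, so BCNF fails.
Because {C} is non-prime and the left side of B → C is not a superkey, the relation is not in 3NF.
No proper subset of a key has a non-prime attribute in its closure, so there is no partial dependency; 2NF holds.

2NF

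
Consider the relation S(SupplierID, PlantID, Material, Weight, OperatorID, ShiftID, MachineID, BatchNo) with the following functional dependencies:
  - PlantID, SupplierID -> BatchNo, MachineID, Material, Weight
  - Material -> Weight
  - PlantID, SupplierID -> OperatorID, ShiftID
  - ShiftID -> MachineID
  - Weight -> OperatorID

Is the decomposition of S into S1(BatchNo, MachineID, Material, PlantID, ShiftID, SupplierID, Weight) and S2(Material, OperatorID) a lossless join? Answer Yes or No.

S1 ∩ S2 = {Material}; its closure under F is {Material, OperatorID, Weight}.
S2 is contained in that closure, so S1 ∩ S2 -> S2 holds and the join is lossless.

Yes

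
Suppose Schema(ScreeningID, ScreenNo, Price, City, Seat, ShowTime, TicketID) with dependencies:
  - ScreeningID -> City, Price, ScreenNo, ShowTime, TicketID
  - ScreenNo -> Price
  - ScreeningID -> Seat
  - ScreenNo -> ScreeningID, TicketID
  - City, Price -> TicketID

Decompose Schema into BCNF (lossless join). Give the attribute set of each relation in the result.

Candidate keys of the original relation: {ScreenNo}, {ScreeningID}.
Within {City, Price, ScreenNo, ScreeningID, Seat, ShowTime, TicketID}: {City, Price}⁺ ∩ {City, Price, ScreenNo, ScreeningID, Seat, ShowTime, TicketID} = {City, Price, TicketID}, not the whole set, so City, Price -> TicketID violates BCNF; decompose into {City, Price, TicketID} and {City, Price, ScreenNo, ScreeningID, Seat, ShowTime}.
{City, Price, TicketID}: every determinant is a superkey — BCNF.
{City, Price, ScreenNo, ScreeningID, Seat, ShowTime}: every determinant is a superkey — BCNF.

{City, Price, ScreenNo, ScreeningID, Seat, ShowTime}; {City, Price, TicketID}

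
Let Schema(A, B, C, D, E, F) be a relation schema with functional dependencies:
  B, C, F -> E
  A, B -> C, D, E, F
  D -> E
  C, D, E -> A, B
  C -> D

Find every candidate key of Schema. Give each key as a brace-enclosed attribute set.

{C}⁺ = {A, B, C, D, E, F}, which is every attribute, so {C} is a candidate key.
{A, B}⁺ = {A, B, C, D, E, F}, which is every attribute, so {A, B} is a candidate key.
No proper subset of any of these is a key, and no other minimal superkey exists.

{A, B}, {C}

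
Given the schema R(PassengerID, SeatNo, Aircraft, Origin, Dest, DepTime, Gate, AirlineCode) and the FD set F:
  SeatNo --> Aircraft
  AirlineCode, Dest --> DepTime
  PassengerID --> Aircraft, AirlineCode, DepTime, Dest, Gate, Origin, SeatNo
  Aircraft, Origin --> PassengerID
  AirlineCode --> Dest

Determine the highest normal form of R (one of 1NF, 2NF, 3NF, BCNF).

Candidate keys: {Aircraft, Origin}, {Origin, SeatNo}, {PassengerID}. Prime attributes: {Aircraft, Origin, PassengerID, SeatNo}.
SeatNo --> Aircraft breaks BCNF: {SeatNo}⁺ = {Aircraft, SeatNo}, so {SeatNo} is not a superkey.
AirlineCode, Dest --> DepTime has non-prime {DepTime} on the right and a non-superkey on the left, so 3NF fails.
Checking every proper subset of each key, none determines a non-prime attribute — 2NF is satisfied.

2NF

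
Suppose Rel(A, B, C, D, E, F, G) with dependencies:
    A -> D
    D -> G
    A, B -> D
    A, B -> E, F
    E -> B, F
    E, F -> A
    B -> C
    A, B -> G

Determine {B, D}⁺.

Start with {B, D}.
D -> G applies; add {G} → now {B, D, G}.
B -> C applies; add {C} → now {B, C, D, G}.
No further FD applies.

{B, C, D, G}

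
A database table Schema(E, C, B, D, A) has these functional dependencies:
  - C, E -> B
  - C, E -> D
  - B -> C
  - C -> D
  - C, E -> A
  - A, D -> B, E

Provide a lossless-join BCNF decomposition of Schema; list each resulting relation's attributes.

Candidate keys of the original relation: {A, B}, {A, C}, {A, D}, {B, E}, {C, E}.
{A, B, C, D, E}: {B} determines {B, C, D} here but is not a superkey — split on B -> C, D, giving {B, C, D} and {A, B, E}.
{B, C, D}: {C} determines {C, D} here but is not a superkey — split on C -> D, giving {C, D} and {B, C}.
{C, D} has no BCNF violation.
{B, C} has no BCNF violation.
{A, B, E} has no BCNF violation.

{A, B, E}; {B, C}; {C, D}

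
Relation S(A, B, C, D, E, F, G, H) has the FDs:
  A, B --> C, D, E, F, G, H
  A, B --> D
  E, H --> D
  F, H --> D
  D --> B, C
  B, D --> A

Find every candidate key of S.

{D}⁺ = {A, B, C, D, E, F, G, H} — all of the relation — so {D} is a candidate key.
{A, B}⁺ = {A, B, C, D, E, F, G, H} — all of the relation — so {A, B} is a candidate key.
{E, H}⁺ = {A, B, C, D, E, F, G, H} — all of the relation — so {E, H} is a candidate key.
{F, H}⁺ = {A, B, C, D, E, F, G, H} — all of the relation — so {F, H} is a candidate key.
These are minimal and exhaustive — every other superkey contains one of them.

{A, B}, {D}, {E, H}, {F, H}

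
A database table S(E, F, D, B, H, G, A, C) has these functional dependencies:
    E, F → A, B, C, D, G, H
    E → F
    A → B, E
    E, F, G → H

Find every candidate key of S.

{A}, {E}

Closure of {A} is {A, B, C, D, E, F, G, H}, the whole schema; {A} is a candidate key.
Closure of {E} is {A, B, C, D, E, F, G, H}, the whole schema; {E} is a candidate key.
No proper subset of any of these is a key, and no other minimal superkey exists.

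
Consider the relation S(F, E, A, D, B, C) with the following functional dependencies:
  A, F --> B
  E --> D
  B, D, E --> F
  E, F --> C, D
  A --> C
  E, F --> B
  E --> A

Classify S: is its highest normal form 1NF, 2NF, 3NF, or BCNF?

1NF

Candidate keys: {B, E}, {E, F}. Prime attributes: {B, E, F}.
A, F --> B breaks BCNF: {A, F}⁺ = {A, B, C, F}, so {A, F} is not a superkey.
E --> D determines the non-prime attribute {D} from a non-superkey — 3NF is violated.
Since {E} ⊂ {B, E} and {E}⁺ ⊇ {A, C, D} with {A, C, D} non-prime, there is a partial dependency; 2NF fails.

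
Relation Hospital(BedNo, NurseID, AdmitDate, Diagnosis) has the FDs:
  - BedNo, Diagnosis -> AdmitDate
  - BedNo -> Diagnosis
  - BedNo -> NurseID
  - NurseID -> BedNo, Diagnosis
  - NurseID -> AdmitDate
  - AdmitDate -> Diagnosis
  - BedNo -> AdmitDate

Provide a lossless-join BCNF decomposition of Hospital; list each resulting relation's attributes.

{AdmitDate, BedNo, NurseID}; {AdmitDate, Diagnosis}

Candidate keys of the original relation: {BedNo}, {NurseID}.
In {AdmitDate, BedNo, Diagnosis, NurseID}, {AdmitDate} is not a superkey ({AdmitDate}⁺ restricted to this set is {AdmitDate, Diagnosis}), so split on AdmitDate -> Diagnosis into {AdmitDate, Diagnosis} and {AdmitDate, BedNo, NurseID}.
{AdmitDate, Diagnosis}: every determinant is a superkey — BCNF.
{AdmitDate, BedNo, NurseID}: every determinant is a superkey — BCNF.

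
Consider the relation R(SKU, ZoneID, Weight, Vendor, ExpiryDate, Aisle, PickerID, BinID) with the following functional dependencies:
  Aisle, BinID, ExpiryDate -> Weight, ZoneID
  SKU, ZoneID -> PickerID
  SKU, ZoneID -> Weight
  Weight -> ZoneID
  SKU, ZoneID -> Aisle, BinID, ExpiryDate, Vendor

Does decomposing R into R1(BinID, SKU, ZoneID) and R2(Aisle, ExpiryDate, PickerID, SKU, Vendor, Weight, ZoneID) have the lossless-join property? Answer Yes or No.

Yes

The shared attributes are {SKU, ZoneID} and {SKU, ZoneID}⁺ = {Aisle, BinID, ExpiryDate, PickerID, SKU, Vendor, Weight, ZoneID}.
Since R1 ⊆ {Aisle, BinID, ExpiryDate, PickerID, SKU, Vendor, Weight, ZoneID}, the intersection is a superkey of R1; the decomposition is lossless.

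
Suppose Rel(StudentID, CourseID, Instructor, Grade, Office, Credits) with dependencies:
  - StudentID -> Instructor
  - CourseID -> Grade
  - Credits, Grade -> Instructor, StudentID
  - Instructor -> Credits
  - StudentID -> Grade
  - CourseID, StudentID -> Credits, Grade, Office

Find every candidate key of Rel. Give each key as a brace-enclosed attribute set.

{CourseID, Credits}, {CourseID, Instructor}, {CourseID, StudentID}

Attributes never on any right-hand side: {CourseID} — every candidate key must contain it.
{CourseID, Credits}⁺ = {CourseID, Credits, Grade, Instructor, Office, StudentID} — all of the relation — so {CourseID, Credits} is a candidate key.
{CourseID, Instructor}⁺ = {CourseID, Credits, Grade, Instructor, Office, StudentID} — all of the relation — so {CourseID, Instructor} is a candidate key.
{CourseID, StudentID}⁺ = {CourseID, Credits, Grade, Instructor, Office, StudentID} — all of the relation — so {CourseID, StudentID} is a candidate key.
Any other superkey properly contains one of these, so there are no further candidate keys.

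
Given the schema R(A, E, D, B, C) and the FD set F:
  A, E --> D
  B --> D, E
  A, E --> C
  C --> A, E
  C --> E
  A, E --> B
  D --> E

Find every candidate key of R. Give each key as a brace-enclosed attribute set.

{C} is a candidate key since {C}⁺ = {A, B, C, D, E} covers every attribute.
{A, B} is a candidate key since {A, B}⁺ = {A, B, C, D, E} covers every attribute.
{A, D} is a candidate key since {A, D}⁺ = {A, B, C, D, E} covers every attribute.
{A, E} is a candidate key since {A, E}⁺ = {A, B, C, D, E} covers every attribute.
Any other superkey properly contains one of these, so there are no further candidate keys.

{A, B}, {A, D}, {A, E}, {C}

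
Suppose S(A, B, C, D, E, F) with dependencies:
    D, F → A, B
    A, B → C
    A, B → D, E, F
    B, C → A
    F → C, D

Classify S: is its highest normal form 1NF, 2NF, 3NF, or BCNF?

Candidate keys: {A, B}, {B, C}, {F}. Prime attributes: {A, B, C, F}.
Every FD has a superkey on the left, so the relation is in BCNF.

BCNF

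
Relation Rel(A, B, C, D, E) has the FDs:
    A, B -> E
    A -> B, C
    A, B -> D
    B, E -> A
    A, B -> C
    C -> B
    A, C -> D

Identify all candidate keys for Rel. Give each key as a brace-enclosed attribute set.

Closure of {A} is {A, B, C, D, E}, the whole schema; {A} is a candidate key.
Closure of {B, E} is {A, B, C, D, E}, the whole schema; {B, E} is a candidate key.
Closure of {C, E} is {A, B, C, D, E}, the whole schema; {C, E} is a candidate key.
No proper subset of any of these is a key, and no other minimal superkey exists.

{A}, {B, E}, {C, E}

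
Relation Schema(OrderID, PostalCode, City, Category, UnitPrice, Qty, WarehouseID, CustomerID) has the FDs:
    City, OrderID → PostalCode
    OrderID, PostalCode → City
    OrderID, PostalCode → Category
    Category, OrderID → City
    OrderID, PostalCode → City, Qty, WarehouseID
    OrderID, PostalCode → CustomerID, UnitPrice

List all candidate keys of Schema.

{Category, OrderID}, {City, OrderID}, {OrderID, PostalCode}

Attributes never on any right-hand side: {OrderID} — every candidate key must contain it.
Closure of {Category, OrderID} is {Category, City, CustomerID, OrderID, PostalCode, Qty, UnitPrice, WarehouseID}, the whole schema; {Category, OrderID} is a candidate key.
Closure of {City, OrderID} is {Category, City, CustomerID, OrderID, PostalCode, Qty, UnitPrice, WarehouseID}, the whole schema; {City, OrderID} is a candidate key.
Closure of {OrderID, PostalCode} is {Category, City, CustomerID, OrderID, PostalCode, Qty, UnitPrice, WarehouseID}, the whole schema; {OrderID, PostalCode} is a candidate key.
No proper subset of any of these is a key, and no other minimal superkey exists.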